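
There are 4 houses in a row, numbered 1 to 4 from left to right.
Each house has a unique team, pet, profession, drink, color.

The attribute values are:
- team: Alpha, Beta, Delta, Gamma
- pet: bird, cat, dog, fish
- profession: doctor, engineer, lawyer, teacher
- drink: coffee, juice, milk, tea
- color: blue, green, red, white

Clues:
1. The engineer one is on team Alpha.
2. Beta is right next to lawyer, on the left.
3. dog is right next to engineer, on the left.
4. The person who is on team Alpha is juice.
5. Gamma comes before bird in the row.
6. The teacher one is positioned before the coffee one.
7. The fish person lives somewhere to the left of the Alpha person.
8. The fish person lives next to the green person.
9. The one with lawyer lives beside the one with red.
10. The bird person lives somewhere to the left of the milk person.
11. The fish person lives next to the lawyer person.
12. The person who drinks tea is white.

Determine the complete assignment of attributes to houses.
Solution:

House | Team | Pet | Profession | Drink | Color
-----------------------------------------------
  1   | Beta | fish | teacher | tea | white
  2   | Gamma | dog | lawyer | coffee | green
  3   | Alpha | bird | engineer | juice | red
  4   | Delta | cat | doctor | milk | blue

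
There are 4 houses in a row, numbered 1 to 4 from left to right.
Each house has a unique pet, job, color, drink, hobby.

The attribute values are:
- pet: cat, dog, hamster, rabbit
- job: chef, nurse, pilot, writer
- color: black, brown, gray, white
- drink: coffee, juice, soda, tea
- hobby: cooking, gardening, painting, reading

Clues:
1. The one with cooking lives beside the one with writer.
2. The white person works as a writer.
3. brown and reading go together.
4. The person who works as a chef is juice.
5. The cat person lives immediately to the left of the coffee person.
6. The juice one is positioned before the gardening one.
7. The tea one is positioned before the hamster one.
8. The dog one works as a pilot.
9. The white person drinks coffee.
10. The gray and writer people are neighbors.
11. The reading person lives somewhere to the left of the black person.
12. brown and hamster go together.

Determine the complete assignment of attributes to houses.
Solution:

House | Pet | Job | Color | Drink | Hobby
-----------------------------------------
  1   | cat | nurse | gray | tea | cooking
  2   | rabbit | writer | white | coffee | painting
  3   | hamster | chef | brown | juice | reading
  4   | dog | pilot | black | soda | gardening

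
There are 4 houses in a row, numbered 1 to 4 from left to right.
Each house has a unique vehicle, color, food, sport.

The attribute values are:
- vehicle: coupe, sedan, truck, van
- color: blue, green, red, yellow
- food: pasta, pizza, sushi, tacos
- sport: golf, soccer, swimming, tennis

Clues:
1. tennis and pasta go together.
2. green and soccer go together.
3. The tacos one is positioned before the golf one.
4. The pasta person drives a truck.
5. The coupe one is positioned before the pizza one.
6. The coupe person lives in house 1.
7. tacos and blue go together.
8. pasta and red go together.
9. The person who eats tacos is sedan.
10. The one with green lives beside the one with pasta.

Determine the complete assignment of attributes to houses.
Solution:

House | Vehicle | Color | Food | Sport
--------------------------------------
  1   | coupe | green | sushi | soccer
  2   | truck | red | pasta | tennis
  3   | sedan | blue | tacos | swimming
  4   | van | yellow | pizza | golf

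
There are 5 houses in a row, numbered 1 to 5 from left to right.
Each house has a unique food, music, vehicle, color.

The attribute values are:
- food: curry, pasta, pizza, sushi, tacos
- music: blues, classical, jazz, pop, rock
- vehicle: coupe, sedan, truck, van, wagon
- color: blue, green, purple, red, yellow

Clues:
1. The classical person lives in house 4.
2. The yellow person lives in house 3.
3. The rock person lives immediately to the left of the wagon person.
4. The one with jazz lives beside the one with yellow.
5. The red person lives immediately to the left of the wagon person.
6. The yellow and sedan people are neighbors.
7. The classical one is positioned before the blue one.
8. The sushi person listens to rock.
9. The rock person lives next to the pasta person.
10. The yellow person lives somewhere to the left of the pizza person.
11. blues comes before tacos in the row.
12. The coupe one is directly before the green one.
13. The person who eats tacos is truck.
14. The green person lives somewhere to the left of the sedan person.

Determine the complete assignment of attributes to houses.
Solution:

House | Food | Music | Vehicle | Color
--------------------------------------
  1   | sushi | rock | coupe | red
  2   | pasta | jazz | wagon | green
  3   | curry | blues | van | yellow
  4   | pizza | classical | sedan | purple
  5   | tacos | pop | truck | blue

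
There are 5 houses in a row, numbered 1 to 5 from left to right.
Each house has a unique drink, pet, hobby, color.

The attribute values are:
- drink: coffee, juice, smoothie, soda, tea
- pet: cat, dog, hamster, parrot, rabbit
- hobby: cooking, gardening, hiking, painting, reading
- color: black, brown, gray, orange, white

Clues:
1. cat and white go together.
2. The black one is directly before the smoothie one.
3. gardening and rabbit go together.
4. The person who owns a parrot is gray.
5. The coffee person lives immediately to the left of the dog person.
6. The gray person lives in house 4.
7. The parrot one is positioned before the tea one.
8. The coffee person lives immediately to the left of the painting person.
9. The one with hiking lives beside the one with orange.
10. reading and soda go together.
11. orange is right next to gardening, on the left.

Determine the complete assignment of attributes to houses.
Solution:

House | Drink | Pet | Hobby | Color
-----------------------------------
  1   | coffee | hamster | hiking | black
  2   | smoothie | dog | painting | orange
  3   | juice | rabbit | gardening | brown
  4   | soda | parrot | reading | gray
  5   | tea | cat | cooking | white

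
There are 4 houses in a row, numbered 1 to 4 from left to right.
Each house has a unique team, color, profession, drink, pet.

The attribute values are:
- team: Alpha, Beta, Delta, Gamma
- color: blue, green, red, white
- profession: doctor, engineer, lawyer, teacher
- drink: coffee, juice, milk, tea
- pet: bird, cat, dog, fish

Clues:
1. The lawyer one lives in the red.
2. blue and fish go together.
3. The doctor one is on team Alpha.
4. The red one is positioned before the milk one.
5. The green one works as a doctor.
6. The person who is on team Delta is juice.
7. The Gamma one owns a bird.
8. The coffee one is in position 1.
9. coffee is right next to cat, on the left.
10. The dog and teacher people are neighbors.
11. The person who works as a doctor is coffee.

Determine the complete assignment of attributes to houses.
Solution:

House | Team | Color | Profession | Drink | Pet
-----------------------------------------------
  1   | Alpha | green | doctor | coffee | dog
  2   | Delta | white | teacher | juice | cat
  3   | Gamma | red | lawyer | tea | bird
  4   | Beta | blue | engineer | milk | fish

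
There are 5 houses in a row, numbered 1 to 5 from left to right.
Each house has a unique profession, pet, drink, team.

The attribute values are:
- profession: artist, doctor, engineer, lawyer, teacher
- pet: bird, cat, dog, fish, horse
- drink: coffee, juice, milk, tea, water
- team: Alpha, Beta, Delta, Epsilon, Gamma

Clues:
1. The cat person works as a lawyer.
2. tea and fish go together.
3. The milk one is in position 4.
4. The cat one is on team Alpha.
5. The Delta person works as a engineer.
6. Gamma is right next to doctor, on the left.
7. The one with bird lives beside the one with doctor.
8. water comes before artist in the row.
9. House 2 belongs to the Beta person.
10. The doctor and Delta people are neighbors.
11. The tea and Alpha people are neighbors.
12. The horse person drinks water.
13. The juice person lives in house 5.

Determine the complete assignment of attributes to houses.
Solution:

House | Profession | Pet | Drink | Team
---------------------------------------
  1   | teacher | bird | coffee | Gamma
  2   | doctor | horse | water | Beta
  3   | engineer | fish | tea | Delta
  4   | lawyer | cat | milk | Alpha
  5   | artist | dog | juice | Epsilon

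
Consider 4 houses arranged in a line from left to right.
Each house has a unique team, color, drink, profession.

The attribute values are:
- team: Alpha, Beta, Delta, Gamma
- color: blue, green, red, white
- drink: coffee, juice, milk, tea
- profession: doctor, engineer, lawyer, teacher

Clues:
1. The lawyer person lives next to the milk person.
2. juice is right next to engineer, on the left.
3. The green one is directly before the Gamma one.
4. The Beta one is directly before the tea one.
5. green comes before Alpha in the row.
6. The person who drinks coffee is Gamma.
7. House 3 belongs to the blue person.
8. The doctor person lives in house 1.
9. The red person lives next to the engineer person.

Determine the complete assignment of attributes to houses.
Solution:

House | Team | Color | Drink | Profession
-----------------------------------------
  1   | Beta | red | juice | doctor
  2   | Delta | green | tea | engineer
  3   | Gamma | blue | coffee | lawyer
  4   | Alpha | white | milk | teacher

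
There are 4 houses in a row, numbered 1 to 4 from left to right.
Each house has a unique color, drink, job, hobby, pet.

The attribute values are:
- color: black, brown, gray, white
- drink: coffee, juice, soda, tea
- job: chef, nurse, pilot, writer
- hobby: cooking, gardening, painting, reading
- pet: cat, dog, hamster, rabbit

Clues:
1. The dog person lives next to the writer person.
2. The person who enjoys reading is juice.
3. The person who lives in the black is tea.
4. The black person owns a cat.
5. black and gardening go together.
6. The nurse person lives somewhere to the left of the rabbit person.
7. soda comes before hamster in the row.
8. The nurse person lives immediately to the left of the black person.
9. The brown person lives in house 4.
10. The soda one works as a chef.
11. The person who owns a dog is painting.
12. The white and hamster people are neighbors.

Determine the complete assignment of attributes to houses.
Solution:

House | Color | Drink | Job | Hobby | Pet
-----------------------------------------
  1   | gray | coffee | nurse | painting | dog
  2   | black | tea | writer | gardening | cat
  3   | white | soda | chef | cooking | rabbit
  4   | brown | juice | pilot | reading | hamster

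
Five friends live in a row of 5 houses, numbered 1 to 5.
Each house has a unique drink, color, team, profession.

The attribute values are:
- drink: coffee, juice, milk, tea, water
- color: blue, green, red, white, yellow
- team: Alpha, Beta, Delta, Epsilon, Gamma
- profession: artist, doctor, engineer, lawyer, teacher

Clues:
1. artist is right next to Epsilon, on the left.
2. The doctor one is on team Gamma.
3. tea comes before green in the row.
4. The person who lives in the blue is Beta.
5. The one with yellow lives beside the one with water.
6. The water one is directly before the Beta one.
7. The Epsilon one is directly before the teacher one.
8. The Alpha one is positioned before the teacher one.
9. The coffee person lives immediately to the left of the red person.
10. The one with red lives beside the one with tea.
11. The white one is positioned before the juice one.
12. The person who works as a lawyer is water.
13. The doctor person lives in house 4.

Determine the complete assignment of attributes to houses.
Solution:

House | Drink | Color | Team | Profession
-----------------------------------------
  1   | coffee | yellow | Alpha | artist
  2   | water | red | Epsilon | lawyer
  3   | tea | blue | Beta | teacher
  4   | milk | white | Gamma | doctor
  5   | juice | green | Delta | engineer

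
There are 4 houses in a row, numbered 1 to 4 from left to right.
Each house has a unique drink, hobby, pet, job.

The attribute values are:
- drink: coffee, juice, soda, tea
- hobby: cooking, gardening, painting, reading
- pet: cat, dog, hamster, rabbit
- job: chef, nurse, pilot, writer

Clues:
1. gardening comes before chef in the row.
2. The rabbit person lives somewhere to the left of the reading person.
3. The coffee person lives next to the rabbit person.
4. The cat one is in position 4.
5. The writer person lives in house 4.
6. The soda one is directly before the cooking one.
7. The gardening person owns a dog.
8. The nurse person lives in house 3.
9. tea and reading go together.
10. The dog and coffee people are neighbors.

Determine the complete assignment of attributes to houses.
Solution:

House | Drink | Hobby | Pet | Job
---------------------------------
  1   | soda | gardening | dog | pilot
  2   | coffee | cooking | hamster | chef
  3   | juice | painting | rabbit | nurse
  4   | tea | reading | cat | writer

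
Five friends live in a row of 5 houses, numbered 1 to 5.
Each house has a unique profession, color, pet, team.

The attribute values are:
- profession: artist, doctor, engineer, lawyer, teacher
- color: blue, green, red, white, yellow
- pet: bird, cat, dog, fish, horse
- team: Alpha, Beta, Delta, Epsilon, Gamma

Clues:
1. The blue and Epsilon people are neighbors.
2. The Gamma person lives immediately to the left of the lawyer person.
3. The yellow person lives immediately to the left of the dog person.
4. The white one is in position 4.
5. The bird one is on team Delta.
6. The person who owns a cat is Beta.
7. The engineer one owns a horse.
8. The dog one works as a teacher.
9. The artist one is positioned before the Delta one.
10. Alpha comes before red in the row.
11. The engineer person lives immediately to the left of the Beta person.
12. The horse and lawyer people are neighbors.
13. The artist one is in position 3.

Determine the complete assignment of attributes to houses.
Solution:

House | Profession | Color | Pet | Team
---------------------------------------
  1   | engineer | green | horse | Gamma
  2   | lawyer | blue | cat | Beta
  3   | artist | yellow | fish | Epsilon
  4   | teacher | white | dog | Alpha
  5   | doctor | red | bird | Delta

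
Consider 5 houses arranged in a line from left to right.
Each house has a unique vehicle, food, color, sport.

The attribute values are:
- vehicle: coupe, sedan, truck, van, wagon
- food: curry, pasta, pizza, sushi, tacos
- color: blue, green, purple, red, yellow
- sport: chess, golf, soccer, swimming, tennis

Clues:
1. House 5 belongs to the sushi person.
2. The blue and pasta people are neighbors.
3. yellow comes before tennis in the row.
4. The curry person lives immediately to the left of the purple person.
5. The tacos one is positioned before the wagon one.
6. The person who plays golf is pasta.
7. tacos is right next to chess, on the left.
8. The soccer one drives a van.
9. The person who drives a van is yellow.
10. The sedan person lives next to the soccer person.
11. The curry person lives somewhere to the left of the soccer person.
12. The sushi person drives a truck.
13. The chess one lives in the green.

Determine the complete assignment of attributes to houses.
Solution:

House | Vehicle | Food | Color | Sport
--------------------------------------
  1   | coupe | curry | blue | swimming
  2   | sedan | pasta | purple | golf
  3   | van | tacos | yellow | soccer
  4   | wagon | pizza | green | chess
  5   | truck | sushi | red | tennis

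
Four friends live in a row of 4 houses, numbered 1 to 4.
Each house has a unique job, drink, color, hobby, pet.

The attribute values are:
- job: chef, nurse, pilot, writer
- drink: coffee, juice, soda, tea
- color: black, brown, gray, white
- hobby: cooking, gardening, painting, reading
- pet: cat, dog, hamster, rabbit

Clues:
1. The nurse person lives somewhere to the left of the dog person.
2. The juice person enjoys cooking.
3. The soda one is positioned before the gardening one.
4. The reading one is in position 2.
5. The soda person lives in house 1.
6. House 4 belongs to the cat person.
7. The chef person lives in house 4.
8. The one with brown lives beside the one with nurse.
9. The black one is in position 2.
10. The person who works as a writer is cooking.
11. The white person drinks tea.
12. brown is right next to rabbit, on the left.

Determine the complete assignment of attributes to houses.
Solution:

House | Job | Drink | Color | Hobby | Pet
-----------------------------------------
  1   | pilot | soda | brown | painting | hamster
  2   | nurse | coffee | black | reading | rabbit
  3   | writer | juice | gray | cooking | dog
  4   | chef | tea | white | gardening | cat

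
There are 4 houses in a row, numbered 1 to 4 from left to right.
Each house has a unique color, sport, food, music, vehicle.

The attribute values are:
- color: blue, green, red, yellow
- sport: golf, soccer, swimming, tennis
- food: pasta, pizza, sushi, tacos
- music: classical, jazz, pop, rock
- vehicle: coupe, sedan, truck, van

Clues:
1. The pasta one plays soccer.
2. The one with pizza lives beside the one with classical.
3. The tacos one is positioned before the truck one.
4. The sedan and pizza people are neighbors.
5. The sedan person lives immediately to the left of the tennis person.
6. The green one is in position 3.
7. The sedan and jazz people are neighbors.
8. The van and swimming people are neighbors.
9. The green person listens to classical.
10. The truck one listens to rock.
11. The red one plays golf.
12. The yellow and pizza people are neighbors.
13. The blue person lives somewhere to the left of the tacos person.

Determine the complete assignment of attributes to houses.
Solution:

House | Color | Sport | Food | Music | Vehicle
----------------------------------------------
  1   | yellow | soccer | pasta | pop | sedan
  2   | blue | tennis | pizza | jazz | van
  3   | green | swimming | tacos | classical | coupe
  4   | red | golf | sushi | rock | truck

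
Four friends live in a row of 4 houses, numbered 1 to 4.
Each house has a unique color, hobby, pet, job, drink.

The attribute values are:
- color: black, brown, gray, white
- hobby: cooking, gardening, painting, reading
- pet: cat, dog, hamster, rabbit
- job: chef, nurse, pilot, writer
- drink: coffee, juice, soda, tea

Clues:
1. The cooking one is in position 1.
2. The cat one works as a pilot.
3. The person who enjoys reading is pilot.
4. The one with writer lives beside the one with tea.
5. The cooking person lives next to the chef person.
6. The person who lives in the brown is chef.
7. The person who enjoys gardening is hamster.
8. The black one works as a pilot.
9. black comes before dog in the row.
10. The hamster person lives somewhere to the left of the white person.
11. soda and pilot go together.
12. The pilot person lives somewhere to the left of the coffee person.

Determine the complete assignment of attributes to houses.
Solution:

House | Color | Hobby | Pet | Job | Drink
-----------------------------------------
  1   | gray | cooking | rabbit | writer | juice
  2   | brown | gardening | hamster | chef | tea
  3   | black | reading | cat | pilot | soda
  4   | white | painting | dog | nurse | coffee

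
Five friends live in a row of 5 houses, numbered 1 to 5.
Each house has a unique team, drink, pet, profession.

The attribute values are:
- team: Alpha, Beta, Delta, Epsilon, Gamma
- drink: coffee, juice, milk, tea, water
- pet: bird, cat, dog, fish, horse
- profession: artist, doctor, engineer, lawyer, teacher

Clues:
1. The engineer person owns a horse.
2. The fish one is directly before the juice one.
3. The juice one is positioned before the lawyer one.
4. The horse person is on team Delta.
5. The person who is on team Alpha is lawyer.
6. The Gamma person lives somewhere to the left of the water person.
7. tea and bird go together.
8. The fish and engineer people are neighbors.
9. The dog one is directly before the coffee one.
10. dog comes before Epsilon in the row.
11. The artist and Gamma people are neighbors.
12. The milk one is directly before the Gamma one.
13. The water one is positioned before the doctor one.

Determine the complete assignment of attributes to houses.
Solution:

House | Team | Drink | Pet | Profession
---------------------------------------
  1   | Beta | milk | dog | artist
  2   | Gamma | coffee | fish | teacher
  3   | Delta | juice | horse | engineer
  4   | Alpha | water | cat | lawyer
  5   | Epsilon | tea | bird | doctor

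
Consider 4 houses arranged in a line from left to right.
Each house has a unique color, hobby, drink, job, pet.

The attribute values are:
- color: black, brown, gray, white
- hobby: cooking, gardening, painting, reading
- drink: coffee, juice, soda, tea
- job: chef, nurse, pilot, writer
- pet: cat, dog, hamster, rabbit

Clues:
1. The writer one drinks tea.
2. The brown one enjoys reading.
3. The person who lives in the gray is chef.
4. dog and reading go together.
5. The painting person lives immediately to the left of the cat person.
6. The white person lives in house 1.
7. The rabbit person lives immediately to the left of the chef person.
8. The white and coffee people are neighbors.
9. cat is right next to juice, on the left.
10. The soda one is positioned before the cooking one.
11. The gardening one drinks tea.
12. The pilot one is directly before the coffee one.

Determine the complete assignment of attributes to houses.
Solution:

House | Color | Hobby | Drink | Job | Pet
-----------------------------------------
  1   | white | painting | soda | pilot | rabbit
  2   | gray | cooking | coffee | chef | cat
  3   | brown | reading | juice | nurse | dog
  4   | black | gardening | tea | writer | hamster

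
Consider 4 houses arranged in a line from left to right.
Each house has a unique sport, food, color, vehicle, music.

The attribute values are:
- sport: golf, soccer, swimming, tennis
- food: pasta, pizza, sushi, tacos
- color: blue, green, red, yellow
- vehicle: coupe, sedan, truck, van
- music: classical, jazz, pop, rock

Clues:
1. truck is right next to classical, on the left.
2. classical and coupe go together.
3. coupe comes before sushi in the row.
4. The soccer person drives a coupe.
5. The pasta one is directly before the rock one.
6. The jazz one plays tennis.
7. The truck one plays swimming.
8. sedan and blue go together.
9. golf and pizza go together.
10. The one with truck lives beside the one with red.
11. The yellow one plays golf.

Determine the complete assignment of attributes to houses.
Solution:

House | Sport | Food | Color | Vehicle | Music
----------------------------------------------
  1   | swimming | tacos | green | truck | pop
  2   | soccer | pasta | red | coupe | classical
  3   | golf | pizza | yellow | van | rock
  4   | tennis | sushi | blue | sedan | jazz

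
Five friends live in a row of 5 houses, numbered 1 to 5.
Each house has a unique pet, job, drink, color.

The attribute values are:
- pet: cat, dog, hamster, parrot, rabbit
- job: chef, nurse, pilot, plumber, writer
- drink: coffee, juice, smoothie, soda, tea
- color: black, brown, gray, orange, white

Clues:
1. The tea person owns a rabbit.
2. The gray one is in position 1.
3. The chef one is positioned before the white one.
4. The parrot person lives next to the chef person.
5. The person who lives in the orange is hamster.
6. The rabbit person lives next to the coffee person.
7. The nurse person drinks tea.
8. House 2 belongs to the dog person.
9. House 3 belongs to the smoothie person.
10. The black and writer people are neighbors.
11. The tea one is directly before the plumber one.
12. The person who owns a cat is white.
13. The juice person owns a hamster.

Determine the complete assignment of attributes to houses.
Solution:

House | Pet | Job | Drink | Color
---------------------------------
  1   | rabbit | nurse | tea | gray
  2   | dog | plumber | coffee | black
  3   | parrot | writer | smoothie | brown
  4   | hamster | chef | juice | orange
  5   | cat | pilot | soda | white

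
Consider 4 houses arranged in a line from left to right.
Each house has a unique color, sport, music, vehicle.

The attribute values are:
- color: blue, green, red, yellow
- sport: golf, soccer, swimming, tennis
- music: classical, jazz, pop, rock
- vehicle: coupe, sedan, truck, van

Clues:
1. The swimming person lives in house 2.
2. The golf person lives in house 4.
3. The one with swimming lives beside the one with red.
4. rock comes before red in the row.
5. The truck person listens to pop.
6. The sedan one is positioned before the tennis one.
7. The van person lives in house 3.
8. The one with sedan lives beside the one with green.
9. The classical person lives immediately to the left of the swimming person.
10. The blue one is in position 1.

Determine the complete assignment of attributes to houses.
Solution:

House | Color | Sport | Music | Vehicle
---------------------------------------
  1   | blue | soccer | classical | sedan
  2   | green | swimming | rock | coupe
  3   | red | tennis | jazz | van
  4   | yellow | golf | pop | truck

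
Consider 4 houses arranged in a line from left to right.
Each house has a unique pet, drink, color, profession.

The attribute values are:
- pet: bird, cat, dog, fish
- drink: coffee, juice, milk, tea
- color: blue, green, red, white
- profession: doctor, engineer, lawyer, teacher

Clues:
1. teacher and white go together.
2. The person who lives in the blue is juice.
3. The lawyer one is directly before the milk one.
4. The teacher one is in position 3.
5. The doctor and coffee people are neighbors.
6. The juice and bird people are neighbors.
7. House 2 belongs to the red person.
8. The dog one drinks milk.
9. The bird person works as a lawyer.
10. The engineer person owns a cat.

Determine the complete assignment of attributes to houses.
Solution:

House | Pet | Drink | Color | Profession
----------------------------------------
  1   | fish | juice | blue | doctor
  2   | bird | coffee | red | lawyer
  3   | dog | milk | white | teacher
  4   | cat | tea | green | engineer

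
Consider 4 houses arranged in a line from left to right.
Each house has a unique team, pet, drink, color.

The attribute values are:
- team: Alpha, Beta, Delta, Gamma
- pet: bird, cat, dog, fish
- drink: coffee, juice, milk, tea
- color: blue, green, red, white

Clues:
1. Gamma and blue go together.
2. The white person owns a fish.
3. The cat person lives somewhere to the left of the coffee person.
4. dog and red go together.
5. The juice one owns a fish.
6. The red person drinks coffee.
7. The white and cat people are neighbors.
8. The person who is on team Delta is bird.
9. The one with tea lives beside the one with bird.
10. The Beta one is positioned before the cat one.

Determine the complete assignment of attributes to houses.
Solution:

House | Team | Pet | Drink | Color
----------------------------------
  1   | Beta | fish | juice | white
  2   | Gamma | cat | tea | blue
  3   | Delta | bird | milk | green
  4   | Alpha | dog | coffee | red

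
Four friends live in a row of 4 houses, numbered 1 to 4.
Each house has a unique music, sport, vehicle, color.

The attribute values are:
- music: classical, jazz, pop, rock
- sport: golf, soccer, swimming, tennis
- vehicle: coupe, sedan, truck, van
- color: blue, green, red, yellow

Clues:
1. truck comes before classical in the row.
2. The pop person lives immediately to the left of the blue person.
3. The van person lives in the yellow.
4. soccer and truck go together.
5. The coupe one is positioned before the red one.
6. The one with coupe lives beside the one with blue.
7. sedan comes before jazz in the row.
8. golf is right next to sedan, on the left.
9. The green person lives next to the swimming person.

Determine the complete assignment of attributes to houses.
Solution:

House | Music | Sport | Vehicle | Color
---------------------------------------
  1   | pop | golf | coupe | green
  2   | rock | swimming | sedan | blue
  3   | jazz | soccer | truck | red
  4   | classical | tennis | van | yellow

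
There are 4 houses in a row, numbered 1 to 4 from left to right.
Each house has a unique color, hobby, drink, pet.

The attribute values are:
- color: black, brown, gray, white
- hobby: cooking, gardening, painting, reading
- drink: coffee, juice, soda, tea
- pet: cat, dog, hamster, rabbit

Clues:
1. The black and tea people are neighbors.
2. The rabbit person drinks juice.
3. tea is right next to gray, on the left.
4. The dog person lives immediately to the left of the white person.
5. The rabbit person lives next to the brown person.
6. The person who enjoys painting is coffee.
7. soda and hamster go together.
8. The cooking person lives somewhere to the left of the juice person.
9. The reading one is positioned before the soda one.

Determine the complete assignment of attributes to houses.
Solution:

House | Color | Hobby | Drink | Pet
-----------------------------------
  1   | black | painting | coffee | dog
  2   | white | cooking | tea | cat
  3   | gray | reading | juice | rabbit
  4   | brown | gardening | soda | hamster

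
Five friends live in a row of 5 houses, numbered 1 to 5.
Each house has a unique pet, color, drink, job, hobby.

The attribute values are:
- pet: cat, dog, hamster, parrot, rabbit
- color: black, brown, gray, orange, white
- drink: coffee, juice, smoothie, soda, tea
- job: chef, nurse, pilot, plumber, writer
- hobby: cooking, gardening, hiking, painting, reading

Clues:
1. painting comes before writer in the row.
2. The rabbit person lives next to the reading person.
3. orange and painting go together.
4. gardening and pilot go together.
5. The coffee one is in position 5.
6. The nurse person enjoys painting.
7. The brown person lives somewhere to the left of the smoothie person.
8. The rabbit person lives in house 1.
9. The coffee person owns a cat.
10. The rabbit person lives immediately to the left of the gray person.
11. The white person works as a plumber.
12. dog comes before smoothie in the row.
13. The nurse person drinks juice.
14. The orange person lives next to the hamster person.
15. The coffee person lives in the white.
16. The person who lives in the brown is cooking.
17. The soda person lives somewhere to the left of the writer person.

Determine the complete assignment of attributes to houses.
Solution:

House | Pet | Color | Drink | Job | Hobby
-----------------------------------------
  1   | rabbit | orange | juice | nurse | painting
  2   | hamster | gray | soda | chef | reading
  3   | dog | brown | tea | writer | cooking
  4   | parrot | black | smoothie | pilot | gardening
  5   | cat | white | coffee | plumber | hiking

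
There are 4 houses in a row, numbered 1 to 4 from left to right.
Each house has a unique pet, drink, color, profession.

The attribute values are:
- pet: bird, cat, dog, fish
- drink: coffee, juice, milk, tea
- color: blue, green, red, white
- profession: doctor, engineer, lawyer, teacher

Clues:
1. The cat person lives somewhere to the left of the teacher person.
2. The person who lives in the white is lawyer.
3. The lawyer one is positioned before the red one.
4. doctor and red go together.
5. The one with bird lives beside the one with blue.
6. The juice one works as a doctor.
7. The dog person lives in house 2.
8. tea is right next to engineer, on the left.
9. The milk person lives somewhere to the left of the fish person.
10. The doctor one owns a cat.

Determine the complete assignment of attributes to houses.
Solution:

House | Pet | Drink | Color | Profession
----------------------------------------
  1   | bird | tea | white | lawyer
  2   | dog | milk | blue | engineer
  3   | cat | juice | red | doctor
  4   | fish | coffee | green | teacher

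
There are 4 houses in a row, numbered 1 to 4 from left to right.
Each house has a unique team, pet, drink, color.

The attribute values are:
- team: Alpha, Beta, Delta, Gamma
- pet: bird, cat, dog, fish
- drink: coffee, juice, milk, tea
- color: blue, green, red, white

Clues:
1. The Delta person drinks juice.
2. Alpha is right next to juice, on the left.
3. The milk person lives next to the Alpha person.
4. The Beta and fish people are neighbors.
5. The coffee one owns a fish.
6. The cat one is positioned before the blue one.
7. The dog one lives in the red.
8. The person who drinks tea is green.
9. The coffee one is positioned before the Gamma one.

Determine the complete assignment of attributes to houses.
Solution:

House | Team | Pet | Drink | Color
----------------------------------
  1   | Beta | cat | milk | white
  2   | Alpha | fish | coffee | blue
  3   | Delta | dog | juice | red
  4   | Gamma | bird | tea | green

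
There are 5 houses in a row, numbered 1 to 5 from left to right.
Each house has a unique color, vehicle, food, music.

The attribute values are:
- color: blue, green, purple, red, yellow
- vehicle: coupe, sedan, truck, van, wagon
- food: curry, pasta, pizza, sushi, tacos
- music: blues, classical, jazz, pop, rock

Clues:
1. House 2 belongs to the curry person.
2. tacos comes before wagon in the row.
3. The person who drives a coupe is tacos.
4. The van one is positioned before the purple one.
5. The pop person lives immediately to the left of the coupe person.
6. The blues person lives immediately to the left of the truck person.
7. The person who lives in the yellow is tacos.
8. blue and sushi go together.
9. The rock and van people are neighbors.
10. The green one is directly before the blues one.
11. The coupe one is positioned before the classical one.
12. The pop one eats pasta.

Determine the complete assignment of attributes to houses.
Solution:

House | Color | Vehicle | Food | Music
--------------------------------------
  1   | green | sedan | pizza | rock
  2   | red | van | curry | blues
  3   | purple | truck | pasta | pop
  4   | yellow | coupe | tacos | jazz
  5   | blue | wagon | sushi | classical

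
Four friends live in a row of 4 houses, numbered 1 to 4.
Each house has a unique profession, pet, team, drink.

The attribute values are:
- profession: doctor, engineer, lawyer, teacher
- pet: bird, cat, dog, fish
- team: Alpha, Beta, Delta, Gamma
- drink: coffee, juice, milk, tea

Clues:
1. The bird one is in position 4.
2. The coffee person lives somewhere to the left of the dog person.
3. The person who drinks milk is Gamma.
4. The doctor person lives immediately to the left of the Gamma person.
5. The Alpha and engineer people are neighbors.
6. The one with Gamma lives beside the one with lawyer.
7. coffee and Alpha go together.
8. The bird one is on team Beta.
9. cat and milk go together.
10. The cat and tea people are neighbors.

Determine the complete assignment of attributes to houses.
Solution:

House | Profession | Pet | Team | Drink
---------------------------------------
  1   | doctor | fish | Alpha | coffee
  2   | engineer | cat | Gamma | milk
  3   | lawyer | dog | Delta | tea
  4   | teacher | bird | Beta | juice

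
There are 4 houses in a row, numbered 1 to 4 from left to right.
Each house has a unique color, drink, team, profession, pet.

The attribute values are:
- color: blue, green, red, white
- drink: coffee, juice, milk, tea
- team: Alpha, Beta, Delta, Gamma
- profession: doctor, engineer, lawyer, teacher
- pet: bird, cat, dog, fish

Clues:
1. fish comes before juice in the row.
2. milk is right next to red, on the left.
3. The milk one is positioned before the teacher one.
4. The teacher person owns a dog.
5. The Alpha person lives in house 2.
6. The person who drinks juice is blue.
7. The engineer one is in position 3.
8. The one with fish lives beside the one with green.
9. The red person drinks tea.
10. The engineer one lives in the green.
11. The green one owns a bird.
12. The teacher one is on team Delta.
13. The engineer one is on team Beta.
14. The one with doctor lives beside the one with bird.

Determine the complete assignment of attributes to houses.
Solution:

House | Color | Drink | Team | Profession | Pet
-----------------------------------------------
  1   | white | milk | Gamma | lawyer | cat
  2   | red | tea | Alpha | doctor | fish
  3   | green | coffee | Beta | engineer | bird
  4   | blue | juice | Delta | teacher | dog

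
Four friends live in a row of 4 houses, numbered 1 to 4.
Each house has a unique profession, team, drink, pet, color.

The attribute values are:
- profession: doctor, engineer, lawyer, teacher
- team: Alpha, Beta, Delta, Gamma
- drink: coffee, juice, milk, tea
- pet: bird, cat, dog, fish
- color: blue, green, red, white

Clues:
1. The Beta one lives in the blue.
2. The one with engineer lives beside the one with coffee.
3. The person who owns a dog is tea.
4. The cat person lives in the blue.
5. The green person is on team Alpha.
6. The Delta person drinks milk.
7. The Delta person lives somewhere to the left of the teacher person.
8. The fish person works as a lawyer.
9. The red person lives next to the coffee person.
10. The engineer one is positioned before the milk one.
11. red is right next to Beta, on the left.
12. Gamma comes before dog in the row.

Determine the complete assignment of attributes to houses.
Solution:

House | Profession | Team | Drink | Pet | Color
-----------------------------------------------
  1   | engineer | Gamma | juice | bird | red
  2   | doctor | Beta | coffee | cat | blue
  3   | lawyer | Delta | milk | fish | white
  4   | teacher | Alpha | tea | dog | green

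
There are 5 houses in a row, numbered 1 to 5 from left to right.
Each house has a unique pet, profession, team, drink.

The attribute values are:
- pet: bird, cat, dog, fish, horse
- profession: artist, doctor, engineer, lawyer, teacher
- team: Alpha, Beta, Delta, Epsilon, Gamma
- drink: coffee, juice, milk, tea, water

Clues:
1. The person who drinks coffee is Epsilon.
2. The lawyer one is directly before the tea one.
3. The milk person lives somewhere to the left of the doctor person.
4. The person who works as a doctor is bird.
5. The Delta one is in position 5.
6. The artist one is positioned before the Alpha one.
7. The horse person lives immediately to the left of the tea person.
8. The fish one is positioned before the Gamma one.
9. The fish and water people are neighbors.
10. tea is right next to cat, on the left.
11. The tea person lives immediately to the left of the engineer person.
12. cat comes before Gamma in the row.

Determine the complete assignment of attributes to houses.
Solution:

House | Pet | Profession | Team | Drink
---------------------------------------
  1   | horse | lawyer | Epsilon | coffee
  2   | fish | artist | Beta | tea
  3   | cat | engineer | Alpha | water
  4   | dog | teacher | Gamma | milk
  5   | bird | doctor | Delta | juice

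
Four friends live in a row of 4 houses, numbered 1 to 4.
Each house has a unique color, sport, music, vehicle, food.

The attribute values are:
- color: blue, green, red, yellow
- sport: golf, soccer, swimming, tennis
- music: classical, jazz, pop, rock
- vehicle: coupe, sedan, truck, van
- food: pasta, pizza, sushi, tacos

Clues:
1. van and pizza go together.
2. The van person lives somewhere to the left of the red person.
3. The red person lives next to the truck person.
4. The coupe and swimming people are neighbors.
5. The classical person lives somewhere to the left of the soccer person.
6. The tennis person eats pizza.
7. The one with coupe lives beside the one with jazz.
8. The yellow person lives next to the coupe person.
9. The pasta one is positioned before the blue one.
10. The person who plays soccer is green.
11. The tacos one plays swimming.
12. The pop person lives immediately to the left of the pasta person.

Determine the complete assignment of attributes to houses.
Solution:

House | Color | Sport | Music | Vehicle | Food
----------------------------------------------
  1   | yellow | tennis | pop | van | pizza
  2   | red | golf | classical | coupe | pasta
  3   | blue | swimming | jazz | truck | tacos
  4   | green | soccer | rock | sedan | sushi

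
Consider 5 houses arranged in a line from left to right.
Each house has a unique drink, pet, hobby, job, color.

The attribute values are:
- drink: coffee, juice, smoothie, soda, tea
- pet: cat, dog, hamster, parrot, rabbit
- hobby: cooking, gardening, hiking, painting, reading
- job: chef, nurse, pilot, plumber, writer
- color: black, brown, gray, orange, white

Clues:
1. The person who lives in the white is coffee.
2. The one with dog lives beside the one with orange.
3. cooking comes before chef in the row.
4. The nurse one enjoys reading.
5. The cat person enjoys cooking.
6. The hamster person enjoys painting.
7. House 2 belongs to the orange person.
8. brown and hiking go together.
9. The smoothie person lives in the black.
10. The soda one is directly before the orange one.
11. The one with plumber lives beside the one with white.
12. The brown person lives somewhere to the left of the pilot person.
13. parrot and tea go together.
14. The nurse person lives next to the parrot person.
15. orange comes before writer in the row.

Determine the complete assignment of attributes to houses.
Solution:

House | Drink | Pet | Hobby | Job | Color
-----------------------------------------
  1   | soda | dog | reading | nurse | gray
  2   | tea | parrot | gardening | plumber | orange
  3   | coffee | cat | cooking | writer | white
  4   | juice | rabbit | hiking | chef | brown
  5   | smoothie | hamster | painting | pilot | black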